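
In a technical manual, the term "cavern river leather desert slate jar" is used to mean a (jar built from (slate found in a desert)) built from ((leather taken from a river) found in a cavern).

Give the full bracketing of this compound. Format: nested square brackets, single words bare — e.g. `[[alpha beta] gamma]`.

[[cavern [river leather]] [[desert slate] jar]]

The outermost head in the paraphrase is "jar" (specifically "desert slate jar"), modified by "cavern river leather".
Inside "cavern river leather": head "leather" (specifically "river leather"), modifier "cavern".
Inside "river leather": head "leather", modifier "river".
Inside "desert slate jar": head "jar", modifier "desert slate".
Inside "desert slate": head "slate", modifier "desert".
Putting it together: [[cavern [river leather]] [[desert slate] jar]].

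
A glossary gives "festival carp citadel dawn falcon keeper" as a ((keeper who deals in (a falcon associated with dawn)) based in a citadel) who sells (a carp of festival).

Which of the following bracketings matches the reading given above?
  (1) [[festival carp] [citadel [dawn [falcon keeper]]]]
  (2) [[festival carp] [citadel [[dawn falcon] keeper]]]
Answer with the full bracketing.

[[festival carp] [citadel [[dawn falcon] keeper]]]

The paraphrase's head is the "keeper" part ("citadel dawn falcon keeper"); its modifier is "festival carp".
That top-level split, carried through the inner groups, gives [[festival carp] [citadel [[dawn falcon] keeper]]].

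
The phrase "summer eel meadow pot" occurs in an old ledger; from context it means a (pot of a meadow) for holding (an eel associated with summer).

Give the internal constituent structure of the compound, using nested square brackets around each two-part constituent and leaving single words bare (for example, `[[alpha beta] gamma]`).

At the top level: head "pot" (specifically "meadow pot"); modifier "summer eel".
"summer eel" → head "eel", modifier "summer".
"meadow pot" → head "pot", modifier "meadow".
So the structure is [[summer eel] [meadow pot]].

[[summer eel] [meadow pot]]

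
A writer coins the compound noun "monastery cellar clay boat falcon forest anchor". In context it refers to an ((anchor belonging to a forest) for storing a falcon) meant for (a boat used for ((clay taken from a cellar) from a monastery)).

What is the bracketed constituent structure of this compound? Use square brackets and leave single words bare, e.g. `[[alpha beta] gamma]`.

[[[monastery [cellar clay]] boat] [falcon [forest anchor]]]

At the top level: head "anchor" (specifically "falcon forest anchor"); modifier "monastery cellar clay boat".
"monastery cellar clay boat" → head "boat", modifier "monastery cellar clay".
"monastery cellar clay" → head "clay" (specifically "cellar clay"), modifier "monastery".
"cellar clay" → head "clay", modifier "cellar".
"falcon forest anchor" → head "anchor" (specifically "forest anchor"), modifier "falcon".
"forest anchor" → head "anchor", modifier "forest".
Assembled: [[[monastery [cellar clay]] boat] [falcon [forest anchor]]].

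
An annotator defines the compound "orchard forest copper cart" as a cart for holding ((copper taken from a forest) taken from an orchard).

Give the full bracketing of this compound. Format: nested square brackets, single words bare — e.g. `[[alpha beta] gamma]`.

Overall it is a kind of cart; the modifier is "orchard forest copper".
"orchard forest copper" → head "copper" (specifically "forest copper"), modifier "orchard".
"forest copper" → head "copper", modifier "forest".
Putting it together: [[orchard [forest copper]] cart].

[[orchard [forest copper]] cart]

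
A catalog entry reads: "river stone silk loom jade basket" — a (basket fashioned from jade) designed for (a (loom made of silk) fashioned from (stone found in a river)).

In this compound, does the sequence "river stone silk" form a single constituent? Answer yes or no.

The top-level split is [river stone silk loom] [jade basket]; the full structure is [[[river stone] [silk loom]] [jade basket]].
"river stone silk" straddles a constituent boundary, so it is not a single unit.

no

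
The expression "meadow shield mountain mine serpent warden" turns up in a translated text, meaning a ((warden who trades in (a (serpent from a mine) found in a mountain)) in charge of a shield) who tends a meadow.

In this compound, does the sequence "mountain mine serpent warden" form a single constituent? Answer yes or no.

The paraphrase groups the words so that "mountain mine serpent warden" is one unit: it corresponds to a single parenthesized sub-phrase.
The full structure is [meadow [shield [[mountain [mine serpent]] warden]]], in which [mountain mine serpent warden] is a constituent.

yes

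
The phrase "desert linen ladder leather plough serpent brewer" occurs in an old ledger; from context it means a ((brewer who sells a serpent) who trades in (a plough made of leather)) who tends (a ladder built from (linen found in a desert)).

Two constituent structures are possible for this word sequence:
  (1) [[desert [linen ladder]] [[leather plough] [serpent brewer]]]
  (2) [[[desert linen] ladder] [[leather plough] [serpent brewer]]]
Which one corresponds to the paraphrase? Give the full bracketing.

The paraphrase's head is the "brewer" part ("leather plough serpent brewer"); its modifier is "desert linen ladder".
That top-level split, carried through the inner groups, gives [[[desert linen] ladder] [[leather plough] [serpent brewer]]].

[[[desert linen] ladder] [[leather plough] [serpent brewer]]]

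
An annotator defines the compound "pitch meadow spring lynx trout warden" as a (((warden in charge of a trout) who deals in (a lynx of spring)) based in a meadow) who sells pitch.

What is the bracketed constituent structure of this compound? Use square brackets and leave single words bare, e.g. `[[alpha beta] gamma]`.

[pitch [meadow [[spring lynx] [trout warden]]]]

The outermost head in the paraphrase is "warden" (specifically "meadow spring lynx trout warden"), modified by "pitch".
"meadow spring lynx trout warden" → head "warden" (specifically "spring lynx trout warden"), modifier "meadow".
"spring lynx trout warden" → head "warden" (specifically "trout warden"), modifier "spring lynx".
"spring lynx" → head "lynx", modifier "spring".
"trout warden" → head "warden", modifier "trout".
So the structure is [pitch [meadow [[spring lynx] [trout warden]]]].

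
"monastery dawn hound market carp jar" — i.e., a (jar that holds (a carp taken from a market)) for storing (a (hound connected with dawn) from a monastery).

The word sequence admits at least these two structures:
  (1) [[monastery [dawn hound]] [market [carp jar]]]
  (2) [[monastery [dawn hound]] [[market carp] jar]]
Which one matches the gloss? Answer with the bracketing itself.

The paraphrase's head is the "jar" part ("market carp jar"); its modifier is "monastery dawn hound".
That top-level split, carried through the inner groups, gives [[monastery [dawn hound]] [[market carp] jar]].

[[monastery [dawn hound]] [[market carp] jar]]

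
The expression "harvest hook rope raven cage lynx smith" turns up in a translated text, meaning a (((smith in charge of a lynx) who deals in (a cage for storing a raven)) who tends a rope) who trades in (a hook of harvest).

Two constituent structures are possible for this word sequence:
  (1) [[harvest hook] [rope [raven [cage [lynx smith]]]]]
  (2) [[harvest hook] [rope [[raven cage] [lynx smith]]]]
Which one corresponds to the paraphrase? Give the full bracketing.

[[harvest hook] [rope [[raven cage] [lynx smith]]]]

The paraphrase's head is the "smith" part ("rope raven cage lynx smith"); its modifier is "harvest hook".
That top-level split, carried through the inner groups, gives [[harvest hook] [rope [[raven cage] [lynx smith]]]].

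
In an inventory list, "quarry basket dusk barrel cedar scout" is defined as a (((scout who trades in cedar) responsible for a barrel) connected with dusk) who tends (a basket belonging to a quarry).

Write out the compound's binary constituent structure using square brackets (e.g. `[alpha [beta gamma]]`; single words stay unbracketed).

[[quarry basket] [dusk [barrel [cedar scout]]]]

Whole compound: head "scout" (specifically "dusk barrel cedar scout"), modifier "quarry basket".
Inside "quarry basket": head "basket", modifier "quarry".
Inside "dusk barrel cedar scout": head "scout" (specifically "barrel cedar scout"), modifier "dusk".
Inside "barrel cedar scout": head "scout" (specifically "cedar scout"), modifier "barrel".
Inside "cedar scout": head "scout", modifier "cedar".
Putting it together: [[quarry basket] [dusk [barrel [cedar scout]]]].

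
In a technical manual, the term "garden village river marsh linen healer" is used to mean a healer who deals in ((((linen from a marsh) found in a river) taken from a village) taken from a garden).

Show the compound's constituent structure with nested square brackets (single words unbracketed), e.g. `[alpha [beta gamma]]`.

The outermost head in the paraphrase is "healer", modified by "garden village river marsh linen".
Within "garden village river marsh linen", the head is "linen" (specifically "village river marsh linen") and the modifier is "garden".
Within "village river marsh linen", the head is "linen" (specifically "river marsh linen") and the modifier is "village".
Within "river marsh linen", the head is "linen" (specifically "marsh linen") and the modifier is "river".
Within "marsh linen", the head is "linen" and the modifier is "marsh".
Assembled: [[garden [village [river [marsh linen]]]] healer].

[[garden [village [river [marsh linen]]]] healer]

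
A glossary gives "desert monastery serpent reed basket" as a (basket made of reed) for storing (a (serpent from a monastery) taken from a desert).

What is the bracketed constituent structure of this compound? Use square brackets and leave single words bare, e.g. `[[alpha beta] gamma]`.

[[desert [monastery serpent]] [reed basket]]

Whole compound: head "basket" (specifically "reed basket"), modifier "desert monastery serpent".
Inside "desert monastery serpent": head "serpent" (specifically "monastery serpent"), modifier "desert".
Inside "monastery serpent": head "serpent", modifier "monastery".
Inside "reed basket": head "basket", modifier "reed".
Putting it together: [[desert [monastery serpent]] [reed basket]].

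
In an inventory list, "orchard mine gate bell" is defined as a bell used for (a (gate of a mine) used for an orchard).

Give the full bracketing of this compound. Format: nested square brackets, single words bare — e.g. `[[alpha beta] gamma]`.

[[orchard [mine gate]] bell]

Whole compound: head "bell", modifier "orchard mine gate".
Within "orchard mine gate", the head is "gate" (specifically "mine gate") and the modifier is "orchard".
Within "mine gate", the head is "gate" and the modifier is "mine".
Assembled: [[orchard [mine gate]] bell].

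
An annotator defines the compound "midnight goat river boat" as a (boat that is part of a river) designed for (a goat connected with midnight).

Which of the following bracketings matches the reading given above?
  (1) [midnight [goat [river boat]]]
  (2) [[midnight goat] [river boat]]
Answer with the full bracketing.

[[midnight goat] [river boat]]

The paraphrase's head is the "boat" part ("river boat"); its modifier is "midnight goat".
That top-level split, carried through the inner groups, gives [[midnight goat] [river boat]].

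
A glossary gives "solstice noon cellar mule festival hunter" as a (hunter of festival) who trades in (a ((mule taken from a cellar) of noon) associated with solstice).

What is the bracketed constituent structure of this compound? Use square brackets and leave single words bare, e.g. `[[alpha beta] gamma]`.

At the top level: head "hunter" (specifically "festival hunter"); modifier "solstice noon cellar mule".
"solstice noon cellar mule" → head "mule" (specifically "noon cellar mule"), modifier "solstice".
"noon cellar mule" → head "mule" (specifically "cellar mule"), modifier "noon".
"cellar mule" → head "mule", modifier "cellar".
"festival hunter" → head "hunter", modifier "festival".
So the structure is [[solstice [noon [cellar mule]]] [festival hunter]].

[[solstice [noon [cellar mule]]] [festival hunter]]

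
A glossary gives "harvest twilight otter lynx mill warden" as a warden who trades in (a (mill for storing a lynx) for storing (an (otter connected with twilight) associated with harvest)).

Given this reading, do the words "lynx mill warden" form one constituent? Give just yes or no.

no

The top-level split is [harvest twilight otter lynx mill] [warden]; the full structure is [[[harvest [twilight otter]] [lynx mill]] warden].
"lynx mill warden" straddles a constituent boundary, so it is not a single unit.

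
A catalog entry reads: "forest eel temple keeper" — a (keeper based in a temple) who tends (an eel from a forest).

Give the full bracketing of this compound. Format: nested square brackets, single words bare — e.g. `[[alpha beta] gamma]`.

The outermost head in the paraphrase is "keeper" (specifically "temple keeper"), modified by "forest eel".
Inside "forest eel": head "eel", modifier "forest".
Inside "temple keeper": head "keeper", modifier "temple".
So the structure is [[forest eel] [temple keeper]].

[[forest eel] [temple keeper]]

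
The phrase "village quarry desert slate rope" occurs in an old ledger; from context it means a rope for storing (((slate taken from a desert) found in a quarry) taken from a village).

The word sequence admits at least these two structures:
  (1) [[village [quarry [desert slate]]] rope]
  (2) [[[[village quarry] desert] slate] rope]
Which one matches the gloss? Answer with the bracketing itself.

The paraphrase's head is the "rope" part ("rope"); its modifier is "village quarry desert slate".
That top-level split, carried through the inner groups, gives [[village [quarry [desert slate]]] rope].

[[village [quarry [desert slate]]] rope]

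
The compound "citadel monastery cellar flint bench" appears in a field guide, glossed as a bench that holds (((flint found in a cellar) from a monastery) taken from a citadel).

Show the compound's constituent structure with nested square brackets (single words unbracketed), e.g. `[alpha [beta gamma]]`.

Overall it is a kind of bench; the modifier is "citadel monastery cellar flint".
Inside "citadel monastery cellar flint": head "flint" (specifically "monastery cellar flint"), modifier "citadel".
Inside "monastery cellar flint": head "flint" (specifically "cellar flint"), modifier "monastery".
Inside "cellar flint": head "flint", modifier "cellar".
Assembled: [[citadel [monastery [cellar flint]]] bench].

[[citadel [monastery [cellar flint]]] bench]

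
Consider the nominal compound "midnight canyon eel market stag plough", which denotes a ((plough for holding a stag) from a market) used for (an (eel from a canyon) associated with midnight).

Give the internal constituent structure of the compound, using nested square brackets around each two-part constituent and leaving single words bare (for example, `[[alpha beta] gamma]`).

[[midnight [canyon eel]] [market [stag plough]]]

Overall it is a kind of plough (specifically "market stag plough"); the modifier is "midnight canyon eel".
Inside "midnight canyon eel": head "eel" (specifically "canyon eel"), modifier "midnight".
Inside "canyon eel": head "eel", modifier "canyon".
Inside "market stag plough": head "plough" (specifically "stag plough"), modifier "market".
Inside "stag plough": head "plough", modifier "stag".
So the structure is [[midnight [canyon eel]] [market [stag plough]]].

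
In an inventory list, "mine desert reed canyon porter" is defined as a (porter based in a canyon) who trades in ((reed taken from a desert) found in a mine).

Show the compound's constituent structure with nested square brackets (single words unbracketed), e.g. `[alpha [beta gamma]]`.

[[mine [desert reed]] [canyon porter]]

Overall it is a kind of porter (specifically "canyon porter"); the modifier is "mine desert reed".
Within "mine desert reed", the head is "reed" (specifically "desert reed") and the modifier is "mine".
Within "desert reed", the head is "reed" and the modifier is "desert".
Within "canyon porter", the head is "porter" and the modifier is "canyon".
So the structure is [[mine [desert reed]] [canyon porter]].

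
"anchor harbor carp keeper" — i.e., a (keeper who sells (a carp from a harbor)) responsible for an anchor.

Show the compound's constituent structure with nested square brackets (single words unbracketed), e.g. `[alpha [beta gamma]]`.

The outermost head in the paraphrase is "keeper" (specifically "harbor carp keeper"), modified by "anchor".
"harbor carp keeper" → head "keeper", modifier "harbor carp".
"harbor carp" → head "carp", modifier "harbor".
Putting it together: [anchor [[harbor carp] keeper]].

[anchor [[harbor carp] keeper]]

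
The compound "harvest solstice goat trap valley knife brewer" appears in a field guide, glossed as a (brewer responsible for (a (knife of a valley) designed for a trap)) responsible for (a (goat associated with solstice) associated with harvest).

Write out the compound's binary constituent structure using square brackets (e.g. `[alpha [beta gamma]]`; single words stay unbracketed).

[[harvest [solstice goat]] [[trap [valley knife]] brewer]]

Overall it is a kind of brewer (specifically "trap valley knife brewer"); the modifier is "harvest solstice goat".
Inside "harvest solstice goat": head "goat" (specifically "solstice goat"), modifier "harvest".
Inside "solstice goat": head "goat", modifier "solstice".
Inside "trap valley knife brewer": head "brewer", modifier "trap valley knife".
Inside "trap valley knife": head "knife" (specifically "valley knife"), modifier "trap".
Inside "valley knife": head "knife", modifier "valley".
Assembled: [[harvest [solstice goat]] [[trap [valley knife]] brewer]].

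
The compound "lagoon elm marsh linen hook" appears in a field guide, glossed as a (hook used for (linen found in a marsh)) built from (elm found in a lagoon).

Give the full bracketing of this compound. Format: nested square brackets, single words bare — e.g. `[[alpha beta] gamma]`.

[[lagoon elm] [[marsh linen] hook]]

Overall it is a kind of hook (specifically "marsh linen hook"); the modifier is "lagoon elm".
Within "lagoon elm", the head is "elm" and the modifier is "lagoon".
Within "marsh linen hook", the head is "hook" and the modifier is "marsh linen".
Within "marsh linen", the head is "linen" and the modifier is "marsh".
Assembled: [[lagoon elm] [[marsh linen] hook]].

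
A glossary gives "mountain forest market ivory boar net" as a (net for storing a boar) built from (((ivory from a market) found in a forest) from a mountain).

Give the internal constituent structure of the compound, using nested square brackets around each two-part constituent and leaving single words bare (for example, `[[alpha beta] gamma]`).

At the top level: head "net" (specifically "boar net"); modifier "mountain forest market ivory".
"mountain forest market ivory" → head "ivory" (specifically "forest market ivory"), modifier "mountain".
"forest market ivory" → head "ivory" (specifically "market ivory"), modifier "forest".
"market ivory" → head "ivory", modifier "market".
"boar net" → head "net", modifier "boar".
Putting it together: [[mountain [forest [market ivory]]] [boar net]].

[[mountain [forest [market ivory]]] [boar net]]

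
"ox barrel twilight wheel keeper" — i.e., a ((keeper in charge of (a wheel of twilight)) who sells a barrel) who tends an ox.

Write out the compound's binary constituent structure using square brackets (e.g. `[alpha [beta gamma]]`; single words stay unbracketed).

[ox [barrel [[twilight wheel] keeper]]]

The outermost head in the paraphrase is "keeper" (specifically "barrel twilight wheel keeper"), modified by "ox".
Inside "barrel twilight wheel keeper": head "keeper" (specifically "twilight wheel keeper"), modifier "barrel".
Inside "twilight wheel keeper": head "keeper", modifier "twilight wheel".
Inside "twilight wheel": head "wheel", modifier "twilight".
Putting it together: [ox [barrel [[twilight wheel] keeper]]].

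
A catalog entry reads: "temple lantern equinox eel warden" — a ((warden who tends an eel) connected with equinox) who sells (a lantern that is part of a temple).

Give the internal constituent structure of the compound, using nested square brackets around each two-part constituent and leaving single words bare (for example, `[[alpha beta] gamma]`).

[[temple lantern] [equinox [eel warden]]]

The outermost head in the paraphrase is "warden" (specifically "equinox eel warden"), modified by "temple lantern".
Inside "temple lantern": head "lantern", modifier "temple".
Inside "equinox eel warden": head "warden" (specifically "eel warden"), modifier "equinox".
Inside "eel warden": head "warden", modifier "eel".
Assembled: [[temple lantern] [equinox [eel warden]]].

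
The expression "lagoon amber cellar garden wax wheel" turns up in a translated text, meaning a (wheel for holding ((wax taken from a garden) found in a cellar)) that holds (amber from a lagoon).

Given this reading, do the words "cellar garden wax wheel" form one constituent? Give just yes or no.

The paraphrase groups the words so that "cellar garden wax wheel" is one unit: it corresponds to a single parenthesized sub-phrase.
The full structure is [[lagoon amber] [[cellar [garden wax]] wheel]], in which [cellar garden wax wheel] is a constituent.

yes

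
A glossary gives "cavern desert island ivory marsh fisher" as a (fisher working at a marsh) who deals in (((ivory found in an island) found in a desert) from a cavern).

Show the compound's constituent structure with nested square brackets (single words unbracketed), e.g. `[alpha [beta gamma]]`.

[[cavern [desert [island ivory]]] [marsh fisher]]

At the top level: head "fisher" (specifically "marsh fisher"); modifier "cavern desert island ivory".
Inside "cavern desert island ivory": head "ivory" (specifically "desert island ivory"), modifier "cavern".
Inside "desert island ivory": head "ivory" (specifically "island ivory"), modifier "desert".
Inside "island ivory": head "ivory", modifier "island".
Inside "marsh fisher": head "fisher", modifier "marsh".
Assembled: [[cavern [desert [island ivory]]] [marsh fisher]].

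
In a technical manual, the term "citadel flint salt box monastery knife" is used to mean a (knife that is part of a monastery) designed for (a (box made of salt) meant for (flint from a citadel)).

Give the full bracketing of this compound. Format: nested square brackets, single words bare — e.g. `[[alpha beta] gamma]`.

[[[citadel flint] [salt box]] [monastery knife]]

Whole compound: head "knife" (specifically "monastery knife"), modifier "citadel flint salt box".
Within "citadel flint salt box", the head is "box" (specifically "salt box") and the modifier is "citadel flint".
Within "citadel flint", the head is "flint" and the modifier is "citadel".
Within "salt box", the head is "box" and the modifier is "salt".
Within "monastery knife", the head is "knife" and the modifier is "monastery".
Putting it together: [[[citadel flint] [salt box]] [monastery knife]].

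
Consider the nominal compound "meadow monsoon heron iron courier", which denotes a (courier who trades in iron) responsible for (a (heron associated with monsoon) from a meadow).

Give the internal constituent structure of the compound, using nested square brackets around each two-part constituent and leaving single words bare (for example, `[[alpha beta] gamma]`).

The outermost head in the paraphrase is "courier" (specifically "iron courier"), modified by "meadow monsoon heron".
Within "meadow monsoon heron", the head is "heron" (specifically "monsoon heron") and the modifier is "meadow".
Within "monsoon heron", the head is "heron" and the modifier is "monsoon".
Within "iron courier", the head is "courier" and the modifier is "iron".
So the structure is [[meadow [monsoon heron]] [iron courier]].

[[meadow [monsoon heron]] [iron courier]]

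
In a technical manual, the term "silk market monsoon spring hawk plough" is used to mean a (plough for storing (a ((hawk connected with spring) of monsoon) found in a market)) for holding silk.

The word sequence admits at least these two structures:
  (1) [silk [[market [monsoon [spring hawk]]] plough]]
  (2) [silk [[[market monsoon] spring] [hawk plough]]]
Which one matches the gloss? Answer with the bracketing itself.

[silk [[market [monsoon [spring hawk]]] plough]]

The paraphrase's head is the "plough" part ("market monsoon spring hawk plough"); its modifier is "silk".
That top-level split, carried through the inner groups, gives [silk [[market [monsoon [spring hawk]]] plough]].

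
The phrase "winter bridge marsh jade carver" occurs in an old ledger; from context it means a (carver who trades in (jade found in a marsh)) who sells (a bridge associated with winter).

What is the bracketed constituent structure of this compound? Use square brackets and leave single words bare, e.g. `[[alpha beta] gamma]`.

[[winter bridge] [[marsh jade] carver]]

Overall it is a kind of carver (specifically "marsh jade carver"); the modifier is "winter bridge".
Within "winter bridge", the head is "bridge" and the modifier is "winter".
Within "marsh jade carver", the head is "carver" and the modifier is "marsh jade".
Within "marsh jade", the head is "jade" and the modifier is "marsh".
Putting it together: [[winter bridge] [[marsh jade] carver]].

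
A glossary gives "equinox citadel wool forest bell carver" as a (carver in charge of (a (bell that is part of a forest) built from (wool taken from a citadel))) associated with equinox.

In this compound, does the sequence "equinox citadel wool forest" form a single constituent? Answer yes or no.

no

The top-level split is [equinox] [citadel wool forest bell carver]; the full structure is [equinox [[[citadel wool] [forest bell]] carver]].
"equinox citadel wool forest" straddles a constituent boundary, so it is not a single unit.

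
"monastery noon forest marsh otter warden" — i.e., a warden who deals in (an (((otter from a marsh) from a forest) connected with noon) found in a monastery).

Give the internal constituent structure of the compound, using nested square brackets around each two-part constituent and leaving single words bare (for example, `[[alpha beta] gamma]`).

Whole compound: head "warden", modifier "monastery noon forest marsh otter".
"monastery noon forest marsh otter" → head "otter" (specifically "noon forest marsh otter"), modifier "monastery".
"noon forest marsh otter" → head "otter" (specifically "forest marsh otter"), modifier "noon".
"forest marsh otter" → head "otter" (specifically "marsh otter"), modifier "forest".
"marsh otter" → head "otter", modifier "marsh".
Assembled: [[monastery [noon [forest [marsh otter]]]] warden].

[[monastery [noon [forest [marsh otter]]]] warden]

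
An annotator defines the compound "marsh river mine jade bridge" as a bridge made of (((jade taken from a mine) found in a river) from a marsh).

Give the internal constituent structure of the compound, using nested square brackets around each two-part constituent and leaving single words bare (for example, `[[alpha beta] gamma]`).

Overall it is a kind of bridge; the modifier is "marsh river mine jade".
Inside "marsh river mine jade": head "jade" (specifically "river mine jade"), modifier "marsh".
Inside "river mine jade": head "jade" (specifically "mine jade"), modifier "river".
Inside "mine jade": head "jade", modifier "mine".
So the structure is [[marsh [river [mine jade]]] bridge].

[[marsh [river [mine jade]]] bridge]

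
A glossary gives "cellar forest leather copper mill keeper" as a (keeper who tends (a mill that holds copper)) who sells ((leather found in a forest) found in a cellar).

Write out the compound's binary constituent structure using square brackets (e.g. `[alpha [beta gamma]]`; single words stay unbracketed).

[[cellar [forest leather]] [[copper mill] keeper]]

Whole compound: head "keeper" (specifically "copper mill keeper"), modifier "cellar forest leather".
Inside "cellar forest leather": head "leather" (specifically "forest leather"), modifier "cellar".
Inside "forest leather": head "leather", modifier "forest".
Inside "copper mill keeper": head "keeper", modifier "copper mill".
Inside "copper mill": head "mill", modifier "copper".
Putting it together: [[cellar [forest leather]] [[copper mill] keeper]].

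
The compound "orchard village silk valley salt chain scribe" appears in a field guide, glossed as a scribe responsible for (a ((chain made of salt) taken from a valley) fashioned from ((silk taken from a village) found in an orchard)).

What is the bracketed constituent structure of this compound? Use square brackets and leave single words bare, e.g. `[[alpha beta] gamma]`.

[[[orchard [village silk]] [valley [salt chain]]] scribe]

The outermost head in the paraphrase is "scribe", modified by "orchard village silk valley salt chain".
"orchard village silk valley salt chain" → head "chain" (specifically "valley salt chain"), modifier "orchard village silk".
"orchard village silk" → head "silk" (specifically "village silk"), modifier "orchard".
"village silk" → head "silk", modifier "village".
"valley salt chain" → head "chain" (specifically "salt chain"), modifier "valley".
"salt chain" → head "chain", modifier "salt".
Putting it together: [[[orchard [village silk]] [valley [salt chain]]] scribe].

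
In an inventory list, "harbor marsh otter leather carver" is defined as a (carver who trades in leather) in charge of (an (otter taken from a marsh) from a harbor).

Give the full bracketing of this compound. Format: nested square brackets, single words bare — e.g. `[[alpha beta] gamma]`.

[[harbor [marsh otter]] [leather carver]]

At the top level: head "carver" (specifically "leather carver"); modifier "harbor marsh otter".
"harbor marsh otter" → head "otter" (specifically "marsh otter"), modifier "harbor".
"marsh otter" → head "otter", modifier "marsh".
"leather carver" → head "carver", modifier "leather".
Assembled: [[harbor [marsh otter]] [leather carver]].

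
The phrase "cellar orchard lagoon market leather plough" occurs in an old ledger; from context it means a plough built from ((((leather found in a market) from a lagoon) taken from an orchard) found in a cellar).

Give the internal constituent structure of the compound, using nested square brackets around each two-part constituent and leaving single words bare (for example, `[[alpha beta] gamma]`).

[[cellar [orchard [lagoon [market leather]]]] plough]

At the top level: head "plough"; modifier "cellar orchard lagoon market leather".
Inside "cellar orchard lagoon market leather": head "leather" (specifically "orchard lagoon market leather"), modifier "cellar".
Inside "orchard lagoon market leather": head "leather" (specifically "lagoon market leather"), modifier "orchard".
Inside "lagoon market leather": head "leather" (specifically "market leather"), modifier "lagoon".
Inside "market leather": head "leather", modifier "market".
Putting it together: [[cellar [orchard [lagoon [market leather]]]] plough].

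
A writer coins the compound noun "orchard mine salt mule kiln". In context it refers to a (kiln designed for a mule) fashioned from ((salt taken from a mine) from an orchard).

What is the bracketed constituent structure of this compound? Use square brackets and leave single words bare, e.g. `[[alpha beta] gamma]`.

[[orchard [mine salt]] [mule kiln]]

Overall it is a kind of kiln (specifically "mule kiln"); the modifier is "orchard mine salt".
"orchard mine salt" → head "salt" (specifically "mine salt"), modifier "orchard".
"mine salt" → head "salt", modifier "mine".
"mule kiln" → head "kiln", modifier "mule".
Putting it together: [[orchard [mine salt]] [mule kiln]].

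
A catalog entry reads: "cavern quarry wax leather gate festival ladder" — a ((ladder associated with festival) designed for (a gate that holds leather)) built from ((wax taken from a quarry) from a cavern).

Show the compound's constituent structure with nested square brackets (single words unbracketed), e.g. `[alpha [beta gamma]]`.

[[cavern [quarry wax]] [[leather gate] [festival ladder]]]

The outermost head in the paraphrase is "ladder" (specifically "leather gate festival ladder"), modified by "cavern quarry wax".
Inside "cavern quarry wax": head "wax" (specifically "quarry wax"), modifier "cavern".
Inside "quarry wax": head "wax", modifier "quarry".
Inside "leather gate festival ladder": head "ladder" (specifically "festival ladder"), modifier "leather gate".
Inside "leather gate": head "gate", modifier "leather".
Inside "festival ladder": head "ladder", modifier "festival".
So the structure is [[cavern [quarry wax]] [[leather gate] [festival ladder]]].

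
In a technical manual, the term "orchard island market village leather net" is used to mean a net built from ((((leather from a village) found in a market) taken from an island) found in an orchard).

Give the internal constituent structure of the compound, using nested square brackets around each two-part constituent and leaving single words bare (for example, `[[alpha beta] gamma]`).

[[orchard [island [market [village leather]]]] net]

At the top level: head "net"; modifier "orchard island market village leather".
"orchard island market village leather" → head "leather" (specifically "island market village leather"), modifier "orchard".
"island market village leather" → head "leather" (specifically "market village leather"), modifier "island".
"market village leather" → head "leather" (specifically "village leather"), modifier "market".
"village leather" → head "leather", modifier "village".
So the structure is [[orchard [island [market [village leather]]]] net].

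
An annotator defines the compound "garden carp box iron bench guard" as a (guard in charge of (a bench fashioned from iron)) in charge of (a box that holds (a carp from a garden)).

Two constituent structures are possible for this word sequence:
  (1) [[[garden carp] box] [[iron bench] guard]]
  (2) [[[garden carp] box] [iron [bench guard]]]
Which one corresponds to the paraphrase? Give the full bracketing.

[[[garden carp] box] [[iron bench] guard]]

The paraphrase's head is the "guard" part ("iron bench guard"); its modifier is "garden carp box".
That top-level split, carried through the inner groups, gives [[[garden carp] box] [[iron bench] guard]].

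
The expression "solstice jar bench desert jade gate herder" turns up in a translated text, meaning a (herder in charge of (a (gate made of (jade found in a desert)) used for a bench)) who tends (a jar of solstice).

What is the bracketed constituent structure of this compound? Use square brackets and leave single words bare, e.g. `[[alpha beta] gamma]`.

Overall it is a kind of herder (specifically "bench desert jade gate herder"); the modifier is "solstice jar".
"solstice jar" → head "jar", modifier "solstice".
"bench desert jade gate herder" → head "herder", modifier "bench desert jade gate".
"bench desert jade gate" → head "gate" (specifically "desert jade gate"), modifier "bench".
"desert jade gate" → head "gate", modifier "desert jade".
"desert jade" → head "jade", modifier "desert".
So the structure is [[solstice jar] [[bench [[desert jade] gate]] herder]].

[[solstice jar] [[bench [[desert jade] gate]] herder]]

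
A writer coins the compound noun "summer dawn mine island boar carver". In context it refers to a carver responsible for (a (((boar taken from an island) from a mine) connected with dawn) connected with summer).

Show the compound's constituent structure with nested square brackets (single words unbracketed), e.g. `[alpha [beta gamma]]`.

[[summer [dawn [mine [island boar]]]] carver]

Whole compound: head "carver", modifier "summer dawn mine island boar".
Within "summer dawn mine island boar", the head is "boar" (specifically "dawn mine island boar") and the modifier is "summer".
Within "dawn mine island boar", the head is "boar" (specifically "mine island boar") and the modifier is "dawn".
Within "mine island boar", the head is "boar" (specifically "island boar") and the modifier is "mine".
Within "island boar", the head is "boar" and the modifier is "island".
So the structure is [[summer [dawn [mine [island boar]]]] carver].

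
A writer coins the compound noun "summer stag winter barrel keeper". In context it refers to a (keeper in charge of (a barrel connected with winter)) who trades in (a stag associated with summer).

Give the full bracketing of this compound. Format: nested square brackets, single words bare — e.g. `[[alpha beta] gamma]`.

[[summer stag] [[winter barrel] keeper]]

At the top level: head "keeper" (specifically "winter barrel keeper"); modifier "summer stag".
Within "summer stag", the head is "stag" and the modifier is "summer".
Within "winter barrel keeper", the head is "keeper" and the modifier is "winter barrel".
Within "winter barrel", the head is "barrel" and the modifier is "winter".
So the structure is [[summer stag] [[winter barrel] keeper]].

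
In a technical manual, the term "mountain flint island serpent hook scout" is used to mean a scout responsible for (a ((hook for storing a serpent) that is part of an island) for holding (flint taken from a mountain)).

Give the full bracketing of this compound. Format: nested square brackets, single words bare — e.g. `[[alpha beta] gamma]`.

[[[mountain flint] [island [serpent hook]]] scout]

The outermost head in the paraphrase is "scout", modified by "mountain flint island serpent hook".
Within "mountain flint island serpent hook", the head is "hook" (specifically "island serpent hook") and the modifier is "mountain flint".
Within "mountain flint", the head is "flint" and the modifier is "mountain".
Within "island serpent hook", the head is "hook" (specifically "serpent hook") and the modifier is "island".
Within "serpent hook", the head is "hook" and the modifier is "serpent".
Putting it together: [[[mountain flint] [island [serpent hook]]] scout].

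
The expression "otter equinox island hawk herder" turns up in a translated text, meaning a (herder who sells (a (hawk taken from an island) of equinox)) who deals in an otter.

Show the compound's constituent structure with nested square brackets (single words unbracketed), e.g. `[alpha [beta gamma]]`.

[otter [[equinox [island hawk]] herder]]

At the top level: head "herder" (specifically "equinox island hawk herder"); modifier "otter".
"equinox island hawk herder" → head "herder", modifier "equinox island hawk".
"equinox island hawk" → head "hawk" (specifically "island hawk"), modifier "equinox".
"island hawk" → head "hawk", modifier "island".
Putting it together: [otter [[equinox [island hawk]] herder]].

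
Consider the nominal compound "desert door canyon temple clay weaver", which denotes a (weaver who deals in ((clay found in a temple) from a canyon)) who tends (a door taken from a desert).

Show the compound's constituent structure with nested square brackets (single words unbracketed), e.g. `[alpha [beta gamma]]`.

At the top level: head "weaver" (specifically "canyon temple clay weaver"); modifier "desert door".
Within "desert door", the head is "door" and the modifier is "desert".
Within "canyon temple clay weaver", the head is "weaver" and the modifier is "canyon temple clay".
Within "canyon temple clay", the head is "clay" (specifically "temple clay") and the modifier is "canyon".
Within "temple clay", the head is "clay" and the modifier is "temple".
So the structure is [[desert door] [[canyon [temple clay]] weaver]].

[[desert door] [[canyon [temple clay]] weaver]]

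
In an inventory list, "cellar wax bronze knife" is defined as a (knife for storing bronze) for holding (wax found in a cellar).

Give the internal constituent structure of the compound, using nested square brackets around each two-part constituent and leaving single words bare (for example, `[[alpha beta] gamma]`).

Overall it is a kind of knife (specifically "bronze knife"); the modifier is "cellar wax".
Inside "cellar wax": head "wax", modifier "cellar".
Inside "bronze knife": head "knife", modifier "bronze".
Putting it together: [[cellar wax] [bronze knife]].

[[cellar wax] [bronze knife]]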